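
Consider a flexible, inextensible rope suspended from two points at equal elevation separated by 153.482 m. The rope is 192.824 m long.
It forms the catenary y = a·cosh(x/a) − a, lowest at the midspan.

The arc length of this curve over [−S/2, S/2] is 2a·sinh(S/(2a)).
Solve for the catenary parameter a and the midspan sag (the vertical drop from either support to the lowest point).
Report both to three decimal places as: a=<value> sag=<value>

a=64.132 sag=51.662

seed: a₀ = √(S³/(24(L−S))) = √(153.482³/(24·39.342)) = 61.880289
iter 1: u=1.240153  f(a)=+3.139e+00  f'(a)=-1.478e+00  a ← 61.880289 − (+3.139e+00/-1.478e+00) = 64.003555
iter 2: u=1.199012  f(a)=+1.688e-01  f'(a)=-1.323e+00  a ← 64.003555 − (+1.688e-01/-1.323e+00) = 64.131117
iter 3: u=1.196627  f(a)=+5.494e-04  f'(a)=-1.314e+00  a ← 64.131117 − (+5.494e-04/-1.314e+00) = 64.131535
iter 4: u=1.196619  f(a)=+5.864e-09  f'(a)=-1.314e+00  a ← 64.131535 − (+5.864e-09/-1.314e+00) = 64.131535
iter 5: u=1.196619  f(a)=+5.684e-14  f'(a)=-1.314e+00  a ← 64.131535 − (+5.684e-14/-1.314e+00) = 64.131535
converged: |Δa| < 1e-12 after 5 iterations
sag = a·(cosh(S/(2a)) − 1) = 64.131535·(cosh(1.196619) − 1) = 51.661934
T_max/T_min = cosh(S/(2a)) = 1.805562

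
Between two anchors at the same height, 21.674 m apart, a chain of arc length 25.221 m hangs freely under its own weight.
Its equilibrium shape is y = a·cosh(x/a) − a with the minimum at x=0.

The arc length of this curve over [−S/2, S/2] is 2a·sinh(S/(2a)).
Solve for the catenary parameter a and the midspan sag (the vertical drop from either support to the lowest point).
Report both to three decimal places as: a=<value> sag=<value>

seed: a₀ = √(S³/(24(L−S))) = √(21.674³/(24·3.547)) = 10.936350
iter 1: u=0.990916  f(a)=+1.783e-01  f'(a)=-7.146e-01  a ← 10.936350 − (+1.783e-01/-7.146e-01) = 11.185807
iter 2: u=0.968817  f(a)=+6.282e-03  f'(a)=-6.651e-01  a ← 11.185807 − (+6.282e-03/-6.651e-01) = 11.195252
iter 3: u=0.968000  f(a)=+8.432e-06  f'(a)=-6.633e-01  a ← 11.195252 − (+8.432e-06/-6.633e-01) = 11.195265
iter 4: u=0.967999  f(a)=+1.523e-11  f'(a)=-6.633e-01  a ← 11.195265 − (+1.523e-11/-6.633e-01) = 11.195265
iter 5: u=0.967999  f(a)=+0.000e+00  f'(a)=-6.633e-01  a ← 11.195265 − (+0.000e+00/-6.633e-01) = 11.195265
converged: |Δa| < 1e-12 after 5 iterations
sag = a·(cosh(S/(2a)) − 1) = 11.195265·(cosh(0.967999) − 1) = 5.667673
T_max/T_min = cosh(S/(2a)) = 1.506256

a=11.195 sag=5.668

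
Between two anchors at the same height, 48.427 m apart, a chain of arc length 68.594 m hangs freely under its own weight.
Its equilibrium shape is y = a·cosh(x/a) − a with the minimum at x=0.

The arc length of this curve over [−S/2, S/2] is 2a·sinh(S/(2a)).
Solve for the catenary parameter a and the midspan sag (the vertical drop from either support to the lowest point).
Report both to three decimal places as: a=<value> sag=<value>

a=16.196 sag=21.733

seed: a₀ = √(S³/(24(L−S))) = √(48.427³/(24·20.167)) = 15.318106
iter 1: u=1.580711  f(a)=+2.675e+00  f'(a)=-3.353e+00  a ← 15.318106 − (+2.675e+00/-3.353e+00) = 16.115932
iter 2: u=1.502457  f(a)=+2.232e-01  f'(a)=-2.814e+00  a ← 16.115932 − (+2.232e-01/-2.814e+00) = 16.195229
iter 3: u=1.495101  f(a)=+1.866e-03  f'(a)=-2.768e+00  a ← 16.195229 − (+1.866e-03/-2.768e+00) = 16.195903
iter 4: u=1.495039  f(a)=+1.329e-07  f'(a)=-2.767e+00  a ← 16.195903 − (+1.329e-07/-2.767e+00) = 16.195903
iter 5: u=1.495039  f(a)=+2.842e-14  f'(a)=-2.767e+00  a ← 16.195903 − (+2.842e-14/-2.767e+00) = 16.195903
converged: |Δa| < 1e-12 after 5 iterations
sag = a·(cosh(S/(2a)) − 1) = 16.195903·(cosh(1.495039) − 1) = 21.732865
T_max/T_min = cosh(S/(2a)) = 2.341874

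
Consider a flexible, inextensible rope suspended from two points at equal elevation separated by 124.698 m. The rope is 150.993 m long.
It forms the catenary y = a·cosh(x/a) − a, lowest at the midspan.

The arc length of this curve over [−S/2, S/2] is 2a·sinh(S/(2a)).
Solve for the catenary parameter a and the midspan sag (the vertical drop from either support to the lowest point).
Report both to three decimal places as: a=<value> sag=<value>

seed: a₀ = √(S³/(24(L−S))) = √(124.698³/(24·26.295)) = 55.430274
iter 1: u=1.124819  f(a)=+1.714e+00  f'(a)=-1.074e+00  a ← 55.430274 − (+1.714e+00/-1.074e+00) = 57.026069
iter 2: u=1.093342  f(a)=+7.682e-02  f'(a)=-9.800e-01  a ← 57.026069 − (+7.682e-02/-9.800e-01) = 57.104459
iter 3: u=1.091841  f(a)=+1.703e-04  f'(a)=-9.757e-01  a ← 57.104459 − (+1.703e-04/-9.757e-01) = 57.104634
iter 4: u=1.091838  f(a)=+8.407e-10  f'(a)=-9.757e-01  a ← 57.104634 − (+8.407e-10/-9.757e-01) = 57.104634
iter 5: u=1.091838  f(a)=+0.000e+00  f'(a)=-9.757e-01  a ← 57.104634 − (+0.000e+00/-9.757e-01) = 57.104634
converged: |Δa| < 1e-12 after 5 iterations
sag = a·(cosh(S/(2a)) − 1) = 57.104634·(cosh(1.091838) − 1) = 37.556133
T_max/T_min = cosh(S/(2a)) = 1.657672

a=57.105 sag=37.556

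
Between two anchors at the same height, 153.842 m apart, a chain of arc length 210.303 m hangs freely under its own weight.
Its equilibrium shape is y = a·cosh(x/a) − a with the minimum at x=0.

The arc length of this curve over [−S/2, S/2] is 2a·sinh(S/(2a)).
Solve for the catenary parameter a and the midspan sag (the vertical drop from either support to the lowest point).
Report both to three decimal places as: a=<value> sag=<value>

seed: a₀ = √(S³/(24(L−S))) = √(153.842³/(24·56.461)) = 51.836118
iter 1: u=1.483927  f(a)=+6.553e+00  f'(a)=-2.697e+00  a ← 51.836118 − (+6.553e+00/-2.697e+00) = 54.265290
iter 2: u=1.417499  f(a)=+4.888e-01  f'(a)=-2.309e+00  a ← 54.265290 − (+4.888e-01/-2.309e+00) = 54.476990
iter 3: u=1.411991  f(a)=+3.204e-03  f'(a)=-2.279e+00  a ← 54.476990 − (+3.204e-03/-2.279e+00) = 54.478396
iter 4: u=1.411954  f(a)=+1.397e-07  f'(a)=-2.278e+00  a ← 54.478396 − (+1.397e-07/-2.278e+00) = 54.478396
iter 5: u=1.411954  f(a)=+8.527e-14  f'(a)=-2.278e+00  a ← 54.478396 − (+8.527e-14/-2.278e+00) = 54.478396
converged: |Δa| < 1e-12 after 5 iterations
sag = a·(cosh(S/(2a)) − 1) = 54.478396·(cosh(1.411954) − 1) = 63.947672
T_max/T_min = cosh(S/(2a)) = 2.173817

a=54.478 sag=63.948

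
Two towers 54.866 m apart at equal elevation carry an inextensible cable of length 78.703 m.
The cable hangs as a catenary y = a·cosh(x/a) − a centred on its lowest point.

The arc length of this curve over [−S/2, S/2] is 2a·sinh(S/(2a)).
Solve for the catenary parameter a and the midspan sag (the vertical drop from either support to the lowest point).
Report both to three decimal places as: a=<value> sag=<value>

a=18.004 sag=25.271

seed: a₀ = √(S³/(24(L−S))) = √(54.866³/(24·23.837)) = 16.991180
iter 1: u=1.614544  f(a)=+3.307e+00  f'(a)=-3.609e+00  a ← 16.991180 − (+3.307e+00/-3.609e+00) = 17.907532
iter 2: u=1.531925  f(a)=+2.864e-01  f'(a)=-3.008e+00  a ← 17.907532 − (+2.864e-01/-3.008e+00) = 18.002716
iter 3: u=1.523826  f(a)=+2.597e-03  f'(a)=-2.954e+00  a ← 18.002716 − (+2.597e-03/-2.954e+00) = 18.003595
iter 4: u=1.523751  f(a)=+2.179e-07  f'(a)=-2.954e+00  a ← 18.003595 − (+2.179e-07/-2.954e+00) = 18.003595
iter 5: u=1.523751  f(a)=-2.842e-14  f'(a)=-2.954e+00  a ← 18.003595 − (-2.842e-14/-2.954e+00) = 18.003595
converged: |Δa| < 1e-12 after 5 iterations
sag = a·(cosh(S/(2a)) − 1) = 18.003595·(cosh(1.523751) − 1) = 25.270762
T_max/T_min = cosh(S/(2a)) = 2.403651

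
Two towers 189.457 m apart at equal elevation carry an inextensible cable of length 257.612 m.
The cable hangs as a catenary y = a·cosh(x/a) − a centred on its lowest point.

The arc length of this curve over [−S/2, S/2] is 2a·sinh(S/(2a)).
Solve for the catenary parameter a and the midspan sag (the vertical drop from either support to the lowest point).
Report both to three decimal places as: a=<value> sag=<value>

seed: a₀ = √(S³/(24(L−S))) = √(189.457³/(24·68.155)) = 64.477992
iter 1: u=1.469160  f(a)=+7.745e+00  f'(a)=-2.607e+00  a ← 64.477992 − (+7.745e+00/-2.607e+00) = 67.448851
iter 2: u=1.404449  f(a)=+5.674e-01  f'(a)=-2.238e+00  a ← 67.448851 − (+5.674e-01/-2.238e+00) = 67.702433
iter 3: u=1.399189  f(a)=+3.579e-03  f'(a)=-2.210e+00  a ← 67.702433 − (+3.579e-03/-2.210e+00) = 67.704053
iter 4: u=1.399156  f(a)=+1.443e-07  f'(a)=-2.209e+00  a ← 67.704053 − (+1.443e-07/-2.209e+00) = 67.704053
iter 5: u=1.399156  f(a)=+0.000e+00  f'(a)=-2.209e+00  a ← 67.704053 − (+0.000e+00/-2.209e+00) = 67.704053
converged: |Δa| < 1e-12 after 5 iterations
sag = a·(cosh(S/(2a)) − 1) = 67.704053·(cosh(1.399156) − 1) = 77.811666
T_max/T_min = cosh(S/(2a)) = 2.149291

a=67.704 sag=77.812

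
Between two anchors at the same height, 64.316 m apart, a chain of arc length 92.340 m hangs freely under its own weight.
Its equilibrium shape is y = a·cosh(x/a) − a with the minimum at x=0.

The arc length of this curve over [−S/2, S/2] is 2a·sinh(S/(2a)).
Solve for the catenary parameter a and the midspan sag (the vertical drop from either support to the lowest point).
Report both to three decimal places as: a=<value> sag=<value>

a=21.077 sag=29.676

seed: a₀ = √(S³/(24(L−S))) = √(64.316³/(24·28.024)) = 19.888767
iter 1: u=1.616893  f(a)=+3.900e+00  f'(a)=-3.627e+00  a ← 19.888767 − (+3.900e+00/-3.627e+00) = 20.963947
iter 2: u=1.533967  f(a)=+3.386e-01  f'(a)=-3.022e+00  a ← 20.963947 − (+3.386e-01/-3.022e+00) = 21.075968
iter 3: u=1.525814  f(a)=+3.088e-03  f'(a)=-2.967e+00  a ← 21.075968 − (+3.088e-03/-2.967e+00) = 21.077009
iter 4: u=1.525738  f(a)=+2.620e-07  f'(a)=-2.967e+00  a ← 21.077009 − (+2.620e-07/-2.967e+00) = 21.077009
iter 5: u=1.525738  f(a)=-1.421e-14  f'(a)=-2.967e+00  a ← 21.077009 − (-1.421e-14/-2.967e+00) = 21.077009
converged: |Δa| < 1e-12 after 5 iterations
sag = a·(cosh(S/(2a)) − 1) = 21.077009·(cosh(1.525738) − 1) = 29.676407
T_max/T_min = cosh(S/(2a)) = 2.407999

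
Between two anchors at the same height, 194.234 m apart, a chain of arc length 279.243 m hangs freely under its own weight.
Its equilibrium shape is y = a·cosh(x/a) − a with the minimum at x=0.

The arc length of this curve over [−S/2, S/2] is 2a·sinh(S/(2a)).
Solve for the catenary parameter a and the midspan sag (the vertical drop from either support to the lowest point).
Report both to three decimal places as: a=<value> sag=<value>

seed: a₀ = √(S³/(24(L−S))) = √(194.234³/(24·85.009)) = 59.930763
iter 1: u=1.620487  f(a)=+1.189e+01  f'(a)=-3.655e+00  a ← 59.930763 − (+1.189e+01/-3.655e+00) = 63.182400
iter 2: u=1.537089  f(a)=+1.036e+00  f'(a)=-3.044e+00  a ← 63.182400 − (+1.036e+00/-3.044e+00) = 63.522751
iter 3: u=1.528854  f(a)=+9.528e-03  f'(a)=-2.988e+00  a ← 63.522751 − (+9.528e-03/-2.988e+00) = 63.525940
iter 4: u=1.528777  f(a)=+8.224e-07  f'(a)=-2.987e+00  a ← 63.525940 − (+8.224e-07/-2.987e+00) = 63.525940
iter 5: u=1.528777  f(a)=-5.684e-14  f'(a)=-2.987e+00  a ← 63.525940 − (-5.684e-14/-2.987e+00) = 63.525940
converged: |Δa| < 1e-12 after 5 iterations
sag = a·(cosh(S/(2a)) − 1) = 63.525940·(cosh(1.528777) − 1) = 89.868024
T_max/T_min = cosh(S/(2a)) = 2.414667

a=63.526 sag=89.868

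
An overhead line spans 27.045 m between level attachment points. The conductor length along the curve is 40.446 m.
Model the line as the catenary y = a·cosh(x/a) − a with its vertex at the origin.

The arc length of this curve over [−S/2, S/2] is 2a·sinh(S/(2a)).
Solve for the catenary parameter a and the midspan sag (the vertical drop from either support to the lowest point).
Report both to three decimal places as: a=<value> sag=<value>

a=8.370 sag=13.517

seed: a₀ = √(S³/(24(L−S))) = √(27.045³/(24·13.401)) = 7.842531
iter 1: u=1.724252  f(a)=+2.139e+00  f'(a)=-4.548e+00  a ← 7.842531 − (+2.139e+00/-4.548e+00) = 8.312909
iter 2: u=1.626687  f(a)=+2.076e-01  f'(a)=-3.704e+00  a ← 8.312909 − (+2.076e-01/-3.704e+00) = 8.368941
iter 3: u=1.615796  f(a)=+2.418e-03  f'(a)=-3.618e+00  a ← 8.368941 − (+2.418e-03/-3.618e+00) = 8.369609
iter 4: u=1.615667  f(a)=+3.366e-07  f'(a)=-3.617e+00  a ← 8.369609 − (+3.366e-07/-3.617e+00) = 8.369609
iter 5: u=1.615667  f(a)=+1.421e-14  f'(a)=-3.617e+00  a ← 8.369609 − (+1.421e-14/-3.617e+00) = 8.369609
converged: |Δa| < 1e-12 after 5 iterations
sag = a·(cosh(S/(2a)) − 1) = 8.369609·(cosh(1.615667) − 1) = 13.516918
T_max/T_min = cosh(S/(2a)) = 2.615000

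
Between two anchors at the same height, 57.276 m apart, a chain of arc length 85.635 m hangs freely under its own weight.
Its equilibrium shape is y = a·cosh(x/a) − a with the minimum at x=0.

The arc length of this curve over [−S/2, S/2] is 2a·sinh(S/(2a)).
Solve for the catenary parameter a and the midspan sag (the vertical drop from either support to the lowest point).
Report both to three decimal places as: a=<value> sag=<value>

a=17.731 sag=28.612

seed: a₀ = √(S³/(24(L−S))) = √(57.276³/(24·28.359)) = 16.615291
iter 1: u=1.723593  f(a)=+4.523e+00  f'(a)=-4.541e+00  a ← 16.615291 − (+4.523e+00/-4.541e+00) = 17.611232
iter 2: u=1.626121  f(a)=+4.386e-01  f'(a)=-3.700e+00  a ← 17.611232 − (+4.386e-01/-3.700e+00) = 17.729776
iter 3: u=1.615249  f(a)=+5.102e-03  f'(a)=-3.614e+00  a ← 17.729776 − (+5.102e-03/-3.614e+00) = 17.731188
iter 4: u=1.615120  f(a)=+7.080e-07  f'(a)=-3.613e+00  a ← 17.731188 − (+7.080e-07/-3.613e+00) = 17.731188
iter 5: u=1.615120  f(a)=+1.421e-14  f'(a)=-3.613e+00  a ← 17.731188 − (+1.421e-14/-3.613e+00) = 17.731188
converged: |Δa| < 1e-12 after 5 iterations
sag = a·(cosh(S/(2a)) − 1) = 17.731188·(cosh(1.615120) − 1) = 28.612456
T_max/T_min = cosh(S/(2a)) = 2.613680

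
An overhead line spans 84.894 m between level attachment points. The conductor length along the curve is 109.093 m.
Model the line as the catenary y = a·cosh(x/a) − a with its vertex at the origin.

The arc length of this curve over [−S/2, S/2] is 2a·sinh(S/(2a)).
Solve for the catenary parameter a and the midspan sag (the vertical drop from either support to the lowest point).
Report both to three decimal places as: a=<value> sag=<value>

a=33.763 sag=30.387

seed: a₀ = √(S³/(24(L−S))) = √(84.894³/(24·24.199)) = 32.457208
iter 1: u=1.307783  f(a)=+2.156e+00  f'(a)=-1.762e+00  a ← 32.457208 − (+2.156e+00/-1.762e+00) = 33.680466
iter 2: u=1.260285  f(a)=+1.279e-01  f'(a)=-1.559e+00  a ← 33.680466 − (+1.279e-01/-1.559e+00) = 33.762488
iter 3: u=1.257224  f(a)=+5.126e-04  f'(a)=-1.546e+00  a ← 33.762488 − (+5.126e-04/-1.546e+00) = 33.762820
iter 4: u=1.257211  f(a)=+8.310e-09  f'(a)=-1.546e+00  a ← 33.762820 − (+8.310e-09/-1.546e+00) = 33.762820
iter 5: u=1.257211  f(a)=+1.421e-14  f'(a)=-1.546e+00  a ← 33.762820 − (+1.421e-14/-1.546e+00) = 33.762820
converged: |Δa| < 1e-12 after 5 iterations
sag = a·(cosh(S/(2a)) − 1) = 33.762820·(cosh(1.257211) − 1) = 30.387384
T_max/T_min = cosh(S/(2a)) = 1.900025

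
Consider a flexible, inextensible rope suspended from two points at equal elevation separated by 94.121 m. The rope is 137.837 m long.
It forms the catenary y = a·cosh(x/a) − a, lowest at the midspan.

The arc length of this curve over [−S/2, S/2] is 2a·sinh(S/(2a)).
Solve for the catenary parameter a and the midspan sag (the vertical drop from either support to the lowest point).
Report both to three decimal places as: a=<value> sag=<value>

seed: a₀ = √(S³/(24(L−S))) = √(94.121³/(24·43.716)) = 28.190577
iter 1: u=1.669370  f(a)=+6.512e+00  f'(a)=-4.056e+00  a ← 28.190577 − (+6.512e+00/-4.056e+00) = 29.795850
iter 2: u=1.579431  f(a)=+5.976e-01  f'(a)=-3.343e+00  a ← 29.795850 − (+5.976e-01/-3.343e+00) = 29.974608
iter 3: u=1.570012  f(a)=+6.157e-03  f'(a)=-3.275e+00  a ← 29.974608 − (+6.157e-03/-3.275e+00) = 29.976488
iter 4: u=1.569914  f(a)=+6.684e-07  f'(a)=-3.274e+00  a ← 29.976488 − (+6.684e-07/-3.274e+00) = 29.976488
iter 5: u=1.569914  f(a)=+0.000e+00  f'(a)=-3.274e+00  a ← 29.976488 − (+0.000e+00/-3.274e+00) = 29.976488
converged: |Δa| < 1e-12 after 5 iterations
sag = a·(cosh(S/(2a)) − 1) = 29.976488·(cosh(1.569914) − 1) = 45.179014
T_max/T_min = cosh(S/(2a)) = 2.507148

a=29.976 sag=45.179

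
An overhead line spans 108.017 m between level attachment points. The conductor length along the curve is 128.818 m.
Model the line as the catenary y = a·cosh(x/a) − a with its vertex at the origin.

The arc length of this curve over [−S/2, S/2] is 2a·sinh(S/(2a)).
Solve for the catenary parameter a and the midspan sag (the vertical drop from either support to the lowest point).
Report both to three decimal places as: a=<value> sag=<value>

a=51.636 sag=30.916

seed: a₀ = √(S³/(24(L−S))) = √(108.017³/(24·20.801)) = 50.244721
iter 1: u=1.074909  f(a)=+1.235e+00  f'(a)=-9.277e-01  a ← 50.244721 − (+1.235e+00/-9.277e-01) = 51.576309
iter 2: u=1.047157  f(a)=+5.081e-02  f'(a)=-8.528e-01  a ← 51.576309 − (+5.081e-02/-8.528e-01) = 51.635890
iter 3: u=1.045949  f(a)=+9.413e-05  f'(a)=-8.496e-01  a ← 51.635890 − (+9.413e-05/-8.496e-01) = 51.636001
iter 4: u=1.045947  f(a)=+3.244e-10  f'(a)=-8.496e-01  a ← 51.636001 − (+3.244e-10/-8.496e-01) = 51.636001
iter 5: u=1.045947  f(a)=-2.842e-14  f'(a)=-8.496e-01  a ← 51.636001 − (-2.842e-14/-8.496e-01) = 51.636001
converged: |Δa| < 1e-12 after 5 iterations
sag = a·(cosh(S/(2a)) − 1) = 51.636001·(cosh(1.045947) − 1) = 30.915776
T_max/T_min = cosh(S/(2a)) = 1.598725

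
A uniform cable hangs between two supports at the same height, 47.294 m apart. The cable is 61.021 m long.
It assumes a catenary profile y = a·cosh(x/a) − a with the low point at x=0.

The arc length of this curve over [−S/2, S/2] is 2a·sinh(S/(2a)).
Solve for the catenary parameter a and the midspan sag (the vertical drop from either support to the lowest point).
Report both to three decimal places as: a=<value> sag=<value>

a=18.652 sag=17.108

seed: a₀ = √(S³/(24(L−S))) = √(47.294³/(24·13.727)) = 17.919077
iter 1: u=1.319655  f(a)=+1.246e+00  f'(a)=-1.816e+00  a ← 17.919077 − (+1.246e+00/-1.816e+00) = 18.605203
iter 2: u=1.270989  f(a)=+7.514e-02  f'(a)=-1.603e+00  a ← 18.605203 − (+7.514e-02/-1.603e+00) = 18.652078
iter 3: u=1.267794  f(a)=+3.121e-04  f'(a)=-1.590e+00  a ← 18.652078 − (+3.121e-04/-1.590e+00) = 18.652274
iter 4: u=1.267781  f(a)=+5.432e-09  f'(a)=-1.590e+00  a ← 18.652274 − (+5.432e-09/-1.590e+00) = 18.652274
iter 5: u=1.267781  f(a)=+0.000e+00  f'(a)=-1.590e+00  a ← 18.652274 − (+0.000e+00/-1.590e+00) = 18.652274
converged: |Δa| < 1e-12 after 5 iterations
sag = a·(cosh(S/(2a)) − 1) = 18.652274·(cosh(1.267781) − 1) = 17.108010
T_max/T_min = cosh(S/(2a)) = 1.917208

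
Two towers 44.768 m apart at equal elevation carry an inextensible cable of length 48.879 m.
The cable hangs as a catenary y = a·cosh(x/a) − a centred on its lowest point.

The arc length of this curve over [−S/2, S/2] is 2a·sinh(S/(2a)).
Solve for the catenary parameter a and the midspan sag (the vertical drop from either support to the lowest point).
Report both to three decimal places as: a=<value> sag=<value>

a=30.563 sag=8.570

seed: a₀ = √(S³/(24(L−S))) = √(44.768³/(24·4.111)) = 30.155892
iter 1: u=0.742276  f(a)=+1.147e-01  f'(a)=-2.880e-01  a ← 30.155892 − (+1.147e-01/-2.880e-01) = 30.554369
iter 2: u=0.732596  f(a)=+2.314e-03  f'(a)=-2.765e-01  a ← 30.554369 − (+2.314e-03/-2.765e-01) = 30.562740
iter 3: u=0.732395  f(a)=+9.841e-07  f'(a)=-2.762e-01  a ← 30.562740 − (+9.841e-07/-2.762e-01) = 30.562743
iter 4: u=0.732395  f(a)=+1.776e-13  f'(a)=-2.762e-01  a ← 30.562743 − (+1.776e-13/-2.762e-01) = 30.562743
converged: |Δa| < 1e-12 after 4 iterations
sag = a·(cosh(S/(2a)) − 1) = 30.562743·(cosh(0.732395) − 1) = 8.569985
T_max/T_min = cosh(S/(2a)) = 1.280406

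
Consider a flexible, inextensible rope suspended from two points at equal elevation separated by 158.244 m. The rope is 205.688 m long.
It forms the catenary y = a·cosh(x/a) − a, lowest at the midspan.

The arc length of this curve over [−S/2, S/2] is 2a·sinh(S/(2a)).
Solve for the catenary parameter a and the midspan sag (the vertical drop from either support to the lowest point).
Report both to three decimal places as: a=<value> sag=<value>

a=61.481 sag=58.339

seed: a₀ = √(S³/(24(L−S))) = √(158.244³/(24·47.444)) = 58.992202
iter 1: u=1.341228  f(a)=+4.455e+00  f'(a)=-1.917e+00  a ← 58.992202 − (+4.455e+00/-1.917e+00) = 61.315949
iter 2: u=1.290398  f(a)=+2.767e-01  f'(a)=-1.686e+00  a ← 61.315949 − (+2.767e-01/-1.686e+00) = 61.480127
iter 3: u=1.286952  f(a)=+1.224e-03  f'(a)=-1.671e+00  a ← 61.480127 − (+1.224e-03/-1.671e+00) = 61.480860
iter 4: u=1.286937  f(a)=+2.421e-08  f'(a)=-1.671e+00  a ← 61.480860 − (+2.421e-08/-1.671e+00) = 61.480860
iter 5: u=1.286937  f(a)=+0.000e+00  f'(a)=-1.671e+00  a ← 61.480860 − (+0.000e+00/-1.671e+00) = 61.480860
converged: |Δa| < 1e-12 after 5 iterations
sag = a·(cosh(S/(2a)) − 1) = 61.480860·(cosh(1.286937) − 1) = 58.338940
T_max/T_min = cosh(S/(2a)) = 1.948896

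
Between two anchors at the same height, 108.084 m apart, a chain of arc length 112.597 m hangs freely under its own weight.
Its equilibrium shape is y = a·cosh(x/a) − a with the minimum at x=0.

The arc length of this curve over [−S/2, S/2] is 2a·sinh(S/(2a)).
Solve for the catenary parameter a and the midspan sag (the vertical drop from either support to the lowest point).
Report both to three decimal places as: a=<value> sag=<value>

seed: a₀ = √(S³/(24(L−S))) = √(108.084³/(24·4.513)) = 107.970180
iter 1: u=0.500527  f(a)=+5.687e-02  f'(a)=-8.571e-02  a ← 107.970180 − (+5.687e-02/-8.571e-02) = 108.633693
iter 2: u=0.497470  f(a)=+5.285e-04  f'(a)=-8.412e-02  a ← 108.633693 − (+5.285e-04/-8.412e-02) = 108.639975
iter 3: u=0.497441  f(a)=+4.659e-08  f'(a)=-8.411e-02  a ← 108.639975 − (+4.659e-08/-8.411e-02) = 108.639976
iter 4: u=0.497441  f(a)=-2.842e-14  f'(a)=-8.411e-02  a ← 108.639976 − (-2.842e-14/-8.411e-02) = 108.639976
converged: |Δa| < 1e-12 after 4 iterations
sag = a·(cosh(S/(2a)) − 1) = 108.639976·(cosh(0.497441) − 1) = 13.720824
T_max/T_min = cosh(S/(2a)) = 1.126296

a=108.640 sag=13.721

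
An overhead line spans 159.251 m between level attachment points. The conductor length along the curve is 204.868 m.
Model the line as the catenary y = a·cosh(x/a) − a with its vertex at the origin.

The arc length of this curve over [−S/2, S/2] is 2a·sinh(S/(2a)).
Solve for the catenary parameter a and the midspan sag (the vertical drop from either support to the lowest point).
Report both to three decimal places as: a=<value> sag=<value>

a=63.192 sag=57.166

seed: a₀ = √(S³/(24(L−S))) = √(159.251³/(24·45.617)) = 60.737131
iter 1: u=1.310986  f(a)=+4.084e+00  f'(a)=-1.777e+00  a ← 60.737131 − (+4.084e+00/-1.777e+00) = 63.036056
iter 2: u=1.263174  f(a)=+2.433e-01  f'(a)=-1.571e+00  a ← 63.036056 − (+2.433e-01/-1.571e+00) = 63.190987
iter 3: u=1.260077  f(a)=+9.849e-04  f'(a)=-1.558e+00  a ← 63.190987 − (+9.849e-04/-1.558e+00) = 63.191619
iter 4: u=1.260064  f(a)=+1.628e-08  f'(a)=-1.558e+00  a ← 63.191619 − (+1.628e-08/-1.558e+00) = 63.191619
iter 5: u=1.260064  f(a)=+5.684e-14  f'(a)=-1.558e+00  a ← 63.191619 − (+5.684e-14/-1.558e+00) = 63.191619
converged: |Δa| < 1e-12 after 5 iterations
sag = a·(cosh(S/(2a)) − 1) = 63.191619·(cosh(1.260064) − 1) = 57.165787
T_max/T_min = cosh(S/(2a)) = 1.904642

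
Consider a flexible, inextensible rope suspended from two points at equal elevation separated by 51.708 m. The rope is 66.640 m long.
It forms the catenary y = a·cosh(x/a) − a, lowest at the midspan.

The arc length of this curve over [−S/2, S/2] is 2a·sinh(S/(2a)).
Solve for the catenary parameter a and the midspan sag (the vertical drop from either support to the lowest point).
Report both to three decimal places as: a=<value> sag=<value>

a=20.441 sag=18.649

seed: a₀ = √(S³/(24(L−S))) = √(51.708³/(24·14.932)) = 19.641380
iter 1: u=1.316303  f(a)=+1.348e+00  f'(a)=-1.801e+00  a ← 19.641380 − (+1.348e+00/-1.801e+00) = 20.390109
iter 2: u=1.267968  f(a)=+8.093e-02  f'(a)=-1.590e+00  a ← 20.390109 − (+8.093e-02/-1.590e+00) = 20.440993
iter 3: u=1.264811  f(a)=+3.328e-04  f'(a)=-1.577e+00  a ← 20.440993 − (+3.328e-04/-1.577e+00) = 20.441204
iter 4: u=1.264798  f(a)=+5.677e-09  f'(a)=-1.577e+00  a ← 20.441204 − (+5.677e-09/-1.577e+00) = 20.441204
iter 5: u=1.264798  f(a)=+0.000e+00  f'(a)=-1.577e+00  a ← 20.441204 − (+0.000e+00/-1.577e+00) = 20.441204
converged: |Δa| < 1e-12 after 5 iterations
sag = a·(cosh(S/(2a)) − 1) = 20.441204·(cosh(1.264798) − 1) = 18.649271
T_max/T_min = cosh(S/(2a)) = 1.912337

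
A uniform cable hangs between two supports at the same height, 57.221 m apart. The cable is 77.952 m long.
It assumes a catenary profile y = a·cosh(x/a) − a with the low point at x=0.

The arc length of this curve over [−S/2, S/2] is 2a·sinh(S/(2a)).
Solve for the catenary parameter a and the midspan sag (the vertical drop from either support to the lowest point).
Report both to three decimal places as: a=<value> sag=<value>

a=20.383 sag=23.601

seed: a₀ = √(S³/(24(L−S))) = √(57.221³/(24·20.731)) = 19.405169
iter 1: u=1.474375  f(a)=+2.373e+00  f'(a)=-2.639e+00  a ← 19.405169 − (+2.373e+00/-2.639e+00) = 20.304659
iter 2: u=1.409061  f(a)=+1.750e-01  f'(a)=-2.263e+00  a ← 20.304659 − (+1.750e-01/-2.263e+00) = 20.382004
iter 3: u=1.403714  f(a)=+1.119e-03  f'(a)=-2.234e+00  a ← 20.382004 − (+1.119e-03/-2.234e+00) = 20.382505
iter 4: u=1.403679  f(a)=+4.638e-08  f'(a)=-2.234e+00  a ← 20.382505 − (+4.638e-08/-2.234e+00) = 20.382505
iter 5: u=1.403679  f(a)=+0.000e+00  f'(a)=-2.234e+00  a ← 20.382505 − (+0.000e+00/-2.234e+00) = 20.382505
converged: |Δa| < 1e-12 after 5 iterations
sag = a·(cosh(S/(2a)) − 1) = 20.382505·(cosh(1.403679) − 1) = 23.601300
T_max/T_min = cosh(S/(2a)) = 2.157919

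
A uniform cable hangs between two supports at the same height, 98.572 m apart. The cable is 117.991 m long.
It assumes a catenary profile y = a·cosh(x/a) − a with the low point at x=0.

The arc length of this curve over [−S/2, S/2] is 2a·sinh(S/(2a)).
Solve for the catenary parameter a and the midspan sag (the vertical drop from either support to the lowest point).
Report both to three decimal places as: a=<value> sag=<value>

seed: a₀ = √(S³/(24(L−S))) = √(98.572³/(24·19.419)) = 45.332670
iter 1: u=1.087207  f(a)=+1.181e+00  f'(a)=-9.624e-01  a ← 45.332670 − (+1.181e+00/-9.624e-01) = 46.559347
iter 2: u=1.058563  f(a)=+4.961e-02  f'(a)=-8.830e-01  a ← 46.559347 − (+4.961e-02/-8.830e-01) = 46.615532
iter 3: u=1.057287  f(a)=+9.614e-05  f'(a)=-8.796e-01  a ← 46.615532 − (+9.614e-05/-8.796e-01) = 46.615642
iter 4: u=1.057285  f(a)=+3.625e-10  f'(a)=-8.796e-01  a ← 46.615642 − (+3.625e-10/-8.796e-01) = 46.615642
iter 5: u=1.057285  f(a)=+1.421e-14  f'(a)=-8.796e-01  a ← 46.615642 − (+1.421e-14/-8.796e-01) = 46.615642
converged: |Δa| < 1e-12 after 5 iterations
sag = a·(cosh(S/(2a)) − 1) = 46.615642·(cosh(1.057285) − 1) = 28.574032
T_max/T_min = cosh(S/(2a)) = 1.612971

a=46.616 sag=28.574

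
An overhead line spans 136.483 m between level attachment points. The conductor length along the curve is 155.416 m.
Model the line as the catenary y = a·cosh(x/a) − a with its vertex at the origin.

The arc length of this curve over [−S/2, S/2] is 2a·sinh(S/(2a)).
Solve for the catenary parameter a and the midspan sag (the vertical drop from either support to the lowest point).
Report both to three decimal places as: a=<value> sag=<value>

seed: a₀ = √(S³/(24(L−S))) = √(136.483³/(24·18.933)) = 74.800156
iter 1: u=0.912318  f(a)=+8.037e-01  f'(a)=-5.496e-01  a ← 74.800156 − (+8.037e-01/-5.496e-01) = 76.262425
iter 2: u=0.894825  f(a)=+2.417e-02  f'(a)=-5.170e-01  a ← 76.262425 − (+2.417e-02/-5.170e-01) = 76.309180
iter 3: u=0.894276  f(a)=+2.337e-05  f'(a)=-5.160e-01  a ← 76.309180 − (+2.337e-05/-5.160e-01) = 76.309225
iter 4: u=0.894276  f(a)=+2.191e-11  f'(a)=-5.160e-01  a ← 76.309225 − (+2.191e-11/-5.160e-01) = 76.309225
converged: |Δa| < 1e-12 after 4 iterations
sag = a·(cosh(S/(2a)) − 1) = 76.309225·(cosh(0.894276) − 1) = 32.601891
T_max/T_min = cosh(S/(2a)) = 1.427234

a=76.309 sag=32.602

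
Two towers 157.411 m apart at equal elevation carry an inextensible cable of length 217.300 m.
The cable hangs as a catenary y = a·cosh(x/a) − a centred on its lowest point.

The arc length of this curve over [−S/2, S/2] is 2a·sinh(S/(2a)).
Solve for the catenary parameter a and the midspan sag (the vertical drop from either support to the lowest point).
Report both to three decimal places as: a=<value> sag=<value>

a=54.838 sag=66.867

seed: a₀ = √(S³/(24(L−S))) = √(157.411³/(24·59.889)) = 52.092292
iter 1: u=1.510886  f(a)=+7.219e+00  f'(a)=-2.869e+00  a ← 52.092292 − (+7.219e+00/-2.869e+00) = 54.608680
iter 2: u=1.441264  f(a)=+5.561e-01  f'(a)=-2.442e+00  a ← 54.608680 − (+5.561e-01/-2.442e+00) = 54.836347
iter 3: u=1.435280  f(a)=+3.908e-03  f'(a)=-2.408e+00  a ← 54.836347 − (+3.908e-03/-2.408e+00) = 54.837969
iter 4: u=1.435237  f(a)=+1.960e-07  f'(a)=-2.408e+00  a ← 54.837969 − (+1.960e-07/-2.408e+00) = 54.837969
iter 5: u=1.435237  f(a)=-5.684e-14  f'(a)=-2.408e+00  a ← 54.837969 − (-5.684e-14/-2.408e+00) = 54.837969
converged: |Δa| < 1e-12 after 5 iterations
sag = a·(cosh(S/(2a)) − 1) = 54.837969·(cosh(1.435237) − 1) = 66.866695
T_max/T_min = cosh(S/(2a)) = 2.219350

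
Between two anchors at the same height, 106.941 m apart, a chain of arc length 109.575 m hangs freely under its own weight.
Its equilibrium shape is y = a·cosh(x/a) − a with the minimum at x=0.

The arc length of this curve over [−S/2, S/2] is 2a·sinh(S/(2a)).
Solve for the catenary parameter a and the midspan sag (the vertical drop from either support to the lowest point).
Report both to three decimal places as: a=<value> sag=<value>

a=139.603 sag=10.366

seed: a₀ = √(S³/(24(L−S))) = √(106.941³/(24·2.634)) = 139.092225
iter 1: u=0.384425  f(a)=+1.953e-02  f'(a)=-3.844e-02  a ← 139.092225 − (+1.953e-02/-3.844e-02) = 139.600372
iter 2: u=0.383025  f(a)=+1.076e-04  f'(a)=-3.801e-02  a ← 139.600372 − (+1.076e-04/-3.801e-02) = 139.603202
iter 3: u=0.383018  f(a)=+3.301e-09  f'(a)=-3.801e-02  a ← 139.603202 − (+3.301e-09/-3.801e-02) = 139.603202
iter 4: u=0.383018  f(a)=-1.421e-14  f'(a)=-3.801e-02  a ← 139.603202 − (-1.421e-14/-3.801e-02) = 139.603202
converged: |Δa| < 1e-12 after 4 iterations
sag = a·(cosh(S/(2a)) − 1) = 139.603202·(cosh(0.383018) − 1) = 10.365875
T_max/T_min = cosh(S/(2a)) = 1.074252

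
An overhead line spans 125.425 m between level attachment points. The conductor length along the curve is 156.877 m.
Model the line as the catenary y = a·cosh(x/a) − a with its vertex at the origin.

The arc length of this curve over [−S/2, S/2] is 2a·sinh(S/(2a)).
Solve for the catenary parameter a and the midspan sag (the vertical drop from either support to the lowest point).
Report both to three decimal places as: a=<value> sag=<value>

a=52.948 sag=41.689

seed: a₀ = √(S³/(24(L−S))) = √(125.425³/(24·31.452)) = 51.126541
iter 1: u=1.226613  f(a)=+2.453e+00  f'(a)=-1.426e+00  a ← 51.126541 − (+2.453e+00/-1.426e+00) = 52.846854
iter 2: u=1.186684  f(a)=+1.292e-01  f'(a)=-1.279e+00  a ← 52.846854 − (+1.292e-01/-1.279e+00) = 52.947890
iter 3: u=1.184419  f(a)=+4.029e-04  f'(a)=-1.271e+00  a ← 52.947890 − (+4.029e-04/-1.271e+00) = 52.948207
iter 4: u=1.184412  f(a)=+3.944e-09  f'(a)=-1.271e+00  a ← 52.948207 − (+3.944e-09/-1.271e+00) = 52.948207
iter 5: u=1.184412  f(a)=+0.000e+00  f'(a)=-1.271e+00  a ← 52.948207 − (+0.000e+00/-1.271e+00) = 52.948207
converged: |Δa| < 1e-12 after 5 iterations
sag = a·(cosh(S/(2a)) − 1) = 52.948207·(cosh(1.184412) − 1) = 41.688524
T_max/T_min = cosh(S/(2a)) = 1.787345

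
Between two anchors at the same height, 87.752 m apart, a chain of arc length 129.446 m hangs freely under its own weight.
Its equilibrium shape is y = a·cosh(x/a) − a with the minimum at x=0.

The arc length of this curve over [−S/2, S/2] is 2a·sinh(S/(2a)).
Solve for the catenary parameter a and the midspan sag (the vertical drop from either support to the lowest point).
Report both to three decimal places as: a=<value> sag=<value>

a=27.667 sag=42.721

seed: a₀ = √(S³/(24(L−S))) = √(87.752³/(24·41.694)) = 25.986221
iter 1: u=1.688433  f(a)=+6.363e+00  f'(a)=-4.222e+00  a ← 25.986221 − (+6.363e+00/-4.222e+00) = 27.493311
iter 2: u=1.595879  f(a)=+5.955e-01  f'(a)=-3.466e+00  a ← 27.493311 − (+5.955e-01/-3.466e+00) = 27.665153
iter 3: u=1.585966  f(a)=+6.406e-03  f'(a)=-3.391e+00  a ← 27.665153 − (+6.406e-03/-3.391e+00) = 27.667042
iter 4: u=1.585858  f(a)=+7.589e-07  f'(a)=-3.391e+00  a ← 27.667042 − (+7.589e-07/-3.391e+00) = 27.667042
iter 5: u=1.585858  f(a)=+0.000e+00  f'(a)=-3.391e+00  a ← 27.667042 − (+0.000e+00/-3.391e+00) = 27.667042
converged: |Δa| < 1e-12 after 5 iterations
sag = a·(cosh(S/(2a)) − 1) = 27.667042·(cosh(1.585858) − 1) = 42.721394
T_max/T_min = cosh(S/(2a)) = 2.544126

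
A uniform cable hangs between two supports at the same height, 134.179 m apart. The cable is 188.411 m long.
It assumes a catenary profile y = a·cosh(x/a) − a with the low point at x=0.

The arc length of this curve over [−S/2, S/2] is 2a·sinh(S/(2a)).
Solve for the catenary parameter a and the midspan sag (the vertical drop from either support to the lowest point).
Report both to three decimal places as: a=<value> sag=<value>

seed: a₀ = √(S³/(24(L−S))) = √(134.179³/(24·54.232)) = 43.081756
iter 1: u=1.557260  f(a)=+6.969e+00  f'(a)=-3.183e+00  a ← 43.081756 − (+6.969e+00/-3.183e+00) = 45.270719
iter 2: u=1.481962  f(a)=+5.663e-01  f'(a)=-2.685e+00  a ← 45.270719 − (+5.663e-01/-2.685e+00) = 45.481619
iter 3: u=1.475090  f(a)=+4.471e-03  f'(a)=-2.643e+00  a ← 45.481619 − (+4.471e-03/-2.643e+00) = 45.483311
iter 4: u=1.475036  f(a)=+2.836e-07  f'(a)=-2.643e+00  a ← 45.483311 − (+2.836e-07/-2.643e+00) = 45.483311
iter 5: u=1.475036  f(a)=-2.842e-14  f'(a)=-2.643e+00  a ← 45.483311 − (-2.842e-14/-2.643e+00) = 45.483311
converged: |Δa| < 1e-12 after 5 iterations
sag = a·(cosh(S/(2a)) − 1) = 45.483311·(cosh(1.475036) − 1) = 59.127433
T_max/T_min = cosh(S/(2a)) = 2.299981

a=45.483 sag=59.127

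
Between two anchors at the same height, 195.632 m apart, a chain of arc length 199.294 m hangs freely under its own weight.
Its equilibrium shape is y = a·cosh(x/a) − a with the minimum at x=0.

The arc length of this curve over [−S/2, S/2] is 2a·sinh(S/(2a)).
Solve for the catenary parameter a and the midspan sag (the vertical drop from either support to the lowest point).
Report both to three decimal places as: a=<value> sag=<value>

a=292.690 sag=16.498

seed: a₀ = √(S³/(24(L−S))) = √(195.632³/(24·3.662)) = 291.873759
iter 1: u=0.335131  f(a)=+2.062e-02  f'(a)=-2.538e-02  a ← 291.873759 − (+2.062e-02/-2.538e-02) = 292.686321
iter 2: u=0.334201  f(a)=+8.642e-05  f'(a)=-2.516e-02  a ← 292.686321 − (+8.642e-05/-2.516e-02) = 292.689756
iter 3: u=0.334197  f(a)=+1.532e-09  f'(a)=-2.516e-02  a ← 292.689756 − (+1.532e-09/-2.516e-02) = 292.689756
iter 4: u=0.334197  f(a)=+0.000e+00  f'(a)=-2.516e-02  a ← 292.689756 − (+0.000e+00/-2.516e-02) = 292.689756
converged: |Δa| < 1e-12 after 4 iterations
sag = a·(cosh(S/(2a)) − 1) = 292.689756·(cosh(0.334197) − 1) = 16.497595
T_max/T_min = cosh(S/(2a)) = 1.056365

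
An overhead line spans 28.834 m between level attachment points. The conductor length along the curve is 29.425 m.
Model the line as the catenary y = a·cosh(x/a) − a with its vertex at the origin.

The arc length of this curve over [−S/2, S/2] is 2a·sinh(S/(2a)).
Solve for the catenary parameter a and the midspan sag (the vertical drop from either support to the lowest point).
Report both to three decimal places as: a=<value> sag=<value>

a=41.237 sag=2.546

seed: a₀ = √(S³/(24(L−S))) = √(28.834³/(24·0.591)) = 41.110994
iter 1: u=0.350685  f(a)=+3.645e-03  f'(a)=-2.911e-02  a ← 41.110994 − (+3.645e-03/-2.911e-02) = 41.236214
iter 2: u=0.349620  f(a)=+1.672e-05  f'(a)=-2.884e-02  a ← 41.236214 − (+1.672e-05/-2.884e-02) = 41.236794
iter 3: u=0.349615  f(a)=+3.554e-10  f'(a)=-2.884e-02  a ← 41.236794 − (+3.554e-10/-2.884e-02) = 41.236794
iter 4: u=0.349615  f(a)=+0.000e+00  f'(a)=-2.884e-02  a ← 41.236794 − (+0.000e+00/-2.884e-02) = 41.236794
converged: |Δa| < 1e-12 after 4 iterations
sag = a·(cosh(S/(2a)) − 1) = 41.236794·(cosh(0.349615) − 1) = 2.545975
T_max/T_min = cosh(S/(2a)) = 1.061740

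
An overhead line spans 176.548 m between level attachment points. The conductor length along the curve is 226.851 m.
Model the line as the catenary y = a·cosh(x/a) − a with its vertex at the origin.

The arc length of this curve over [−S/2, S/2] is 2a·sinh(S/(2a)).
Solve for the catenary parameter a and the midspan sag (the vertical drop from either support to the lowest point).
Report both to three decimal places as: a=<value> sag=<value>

a=70.228 sag=63.178

seed: a₀ = √(S³/(24(L−S))) = √(176.548³/(24·50.303)) = 67.513658
iter 1: u=1.307498  f(a)=+4.479e+00  f'(a)=-1.761e+00  a ← 67.513658 − (+4.479e+00/-1.761e+00) = 70.057161
iter 2: u=1.260028  f(a)=+2.656e-01  f'(a)=-1.558e+00  a ← 70.057161 − (+2.656e-01/-1.558e+00) = 70.227632
iter 3: u=1.256970  f(a)=+1.064e-03  f'(a)=-1.545e+00  a ← 70.227632 − (+1.064e-03/-1.545e+00) = 70.228320
iter 4: u=1.256957  f(a)=+1.721e-08  f'(a)=-1.545e+00  a ← 70.228320 − (+1.721e-08/-1.545e+00) = 70.228320
iter 5: u=1.256957  f(a)=+0.000e+00  f'(a)=-1.545e+00  a ← 70.228320 − (+0.000e+00/-1.545e+00) = 70.228320
converged: |Δa| < 1e-12 after 5 iterations
sag = a·(cosh(S/(2a)) − 1) = 70.228320·(cosh(1.256957) − 1) = 63.178430
T_max/T_min = cosh(S/(2a)) = 1.899615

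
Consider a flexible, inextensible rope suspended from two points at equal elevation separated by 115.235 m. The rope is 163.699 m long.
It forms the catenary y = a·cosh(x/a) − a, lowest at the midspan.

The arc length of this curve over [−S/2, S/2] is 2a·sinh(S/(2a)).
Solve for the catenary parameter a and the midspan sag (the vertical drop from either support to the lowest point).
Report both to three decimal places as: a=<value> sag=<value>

seed: a₀ = √(S³/(24(L−S))) = √(115.235³/(24·48.464)) = 36.271153
iter 1: u=1.588521  f(a)=+6.495e+00  f'(a)=-3.410e+00  a ← 36.271153 − (+6.495e+00/-3.410e+00) = 38.175728
iter 2: u=1.509270  f(a)=+5.467e-01  f'(a)=-2.858e+00  a ← 38.175728 − (+5.467e-01/-2.858e+00) = 38.366980
iter 3: u=1.501747  f(a)=+4.659e-03  f'(a)=-2.810e+00  a ← 38.366980 − (+4.659e-03/-2.810e+00) = 38.368638
iter 4: u=1.501682  f(a)=+3.447e-07  f'(a)=-2.809e+00  a ← 38.368638 − (+3.447e-07/-2.809e+00) = 38.368638
iter 5: u=1.501682  f(a)=-2.842e-14  f'(a)=-2.809e+00  a ← 38.368638 − (-2.842e-14/-2.809e+00) = 38.368638
converged: |Δa| < 1e-12 after 5 iterations
sag = a·(cosh(S/(2a)) − 1) = 38.368638·(cosh(1.501682) − 1) = 52.027673
T_max/T_min = cosh(S/(2a)) = 2.355995

a=38.369 sag=52.028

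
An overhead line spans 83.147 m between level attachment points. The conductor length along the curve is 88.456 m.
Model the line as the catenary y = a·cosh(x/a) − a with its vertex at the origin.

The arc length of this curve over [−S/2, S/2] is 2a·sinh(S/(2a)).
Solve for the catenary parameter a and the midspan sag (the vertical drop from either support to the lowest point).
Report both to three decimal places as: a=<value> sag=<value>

a=67.801 sag=13.150

seed: a₀ = √(S³/(24(L−S))) = √(83.147³/(24·5.309)) = 67.167300
iter 1: u=0.618954  f(a)=+1.026e-01  f'(a)=-1.642e-01  a ← 67.167300 − (+1.026e-01/-1.642e-01) = 67.792231
iter 2: u=0.613249  f(a)=+1.450e-03  f'(a)=-1.596e-01  a ← 67.792231 − (+1.450e-03/-1.596e-01) = 67.801315
iter 3: u=0.613167  f(a)=+2.986e-07  f'(a)=-1.595e-01  a ← 67.801315 − (+2.986e-07/-1.595e-01) = 67.801317
iter 4: u=0.613167  f(a)=+0.000e+00  f'(a)=-1.595e-01  a ← 67.801317 − (+0.000e+00/-1.595e-01) = 67.801317
converged: |Δa| < 1e-12 after 4 iterations
sag = a·(cosh(S/(2a)) − 1) = 67.801317·(cosh(0.613167) − 1) = 13.150116
T_max/T_min = cosh(S/(2a)) = 1.193951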